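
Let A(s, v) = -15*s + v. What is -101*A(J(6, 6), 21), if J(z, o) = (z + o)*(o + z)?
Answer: 216039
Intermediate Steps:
J(z, o) = (o + z)² (J(z, o) = (o + z)*(o + z) = (o + z)²)
A(s, v) = v - 15*s
-101*A(J(6, 6), 21) = -101*(21 - 15*(6 + 6)²) = -101*(21 - 15*12²) = -101*(21 - 15*144) = -101*(21 - 2160) = -101*(-2139) = 216039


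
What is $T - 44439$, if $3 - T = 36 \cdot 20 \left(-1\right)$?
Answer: $-43716$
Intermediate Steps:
$T = 723$ ($T = 3 - 36 \cdot 20 \left(-1\right) = 3 - 720 \left(-1\right) = 3 - -720 = 3 + 720 = 723$)
$T - 44439 = 723 - 44439 = -43716$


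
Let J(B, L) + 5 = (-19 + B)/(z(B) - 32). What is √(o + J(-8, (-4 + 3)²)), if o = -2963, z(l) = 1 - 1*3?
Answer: I*√3430090/34 ≈ 54.472*I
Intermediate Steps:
z(l) = -2 (z(l) = 1 - 3 = -2)
J(B, L) = -151/34 - B/34 (J(B, L) = -5 + (-19 + B)/(-2 - 32) = -5 + (-19 + B)/(-34) = -5 + (-19 + B)*(-1/34) = -5 + (19/34 - B/34) = -151/34 - B/34)
√(o + J(-8, (-4 + 3)²)) = √(-2963 + (-151/34 - 1/34*(-8))) = √(-2963 + (-151/34 + 4/17)) = √(-2963 - 143/34) = √(-100885/34) = I*√3430090/34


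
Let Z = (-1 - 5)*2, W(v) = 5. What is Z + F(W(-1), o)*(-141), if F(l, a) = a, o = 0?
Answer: -12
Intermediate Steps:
Z = -12 (Z = -6*2 = -12)
Z + F(W(-1), o)*(-141) = -12 + 0*(-141) = -12 + 0 = -12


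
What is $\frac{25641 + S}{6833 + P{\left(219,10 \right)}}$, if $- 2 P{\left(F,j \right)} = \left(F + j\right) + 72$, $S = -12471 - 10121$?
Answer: $\frac{6098}{13365} \approx 0.45627$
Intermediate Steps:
$S = -22592$ ($S = -12471 - 10121 = -22592$)
$P{\left(F,j \right)} = -36 - \frac{F}{2} - \frac{j}{2}$ ($P{\left(F,j \right)} = - \frac{\left(F + j\right) + 72}{2} = - \frac{72 + F + j}{2} = -36 - \frac{F}{2} - \frac{j}{2}$)
$\frac{25641 + S}{6833 + P{\left(219,10 \right)}} = \frac{25641 - 22592}{6833 - \frac{301}{2}} = \frac{3049}{6833 - \frac{301}{2}} = \frac{3049}{\frac{13365}{2}} = 3049 \cdot \frac{2}{13365} = \frac{6098}{13365}$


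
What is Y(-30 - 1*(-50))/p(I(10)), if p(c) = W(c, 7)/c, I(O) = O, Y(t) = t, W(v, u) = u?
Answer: 200/7 ≈ 28.571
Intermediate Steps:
p(c) = 7/c
Y(-30 - 1*(-50))/p(I(10)) = (-30 - 1*(-50))/((7/10)) = (-30 + 50)/((7*(⅒))) = 20/(7/10) = 20*(10/7) = 200/7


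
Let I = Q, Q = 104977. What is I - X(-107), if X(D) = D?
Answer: 105084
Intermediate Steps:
I = 104977
I - X(-107) = 104977 - 1*(-107) = 104977 + 107 = 105084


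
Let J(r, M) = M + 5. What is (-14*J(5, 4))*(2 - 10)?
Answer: 1008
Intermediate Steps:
J(r, M) = 5 + M
(-14*J(5, 4))*(2 - 10) = (-14*(5 + 4))*(2 - 10) = -14*9*(-8) = -126*(-8) = 1008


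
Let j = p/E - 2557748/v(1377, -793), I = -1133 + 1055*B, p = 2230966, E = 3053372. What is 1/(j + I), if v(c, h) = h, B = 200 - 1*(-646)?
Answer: 1210661998/1083086235672353 ≈ 1.1178e-6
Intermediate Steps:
B = 846 (B = 200 + 646 = 846)
I = 891397 (I = -1133 + 1055*846 = -1133 + 892530 = 891397)
j = 3905762641147/1210661998 (j = 2230966/3053372 - 2557748/(-793) = 2230966*(1/3053372) - 2557748*(-1/793) = 1115483/1526686 + 2557748/793 = 3905762641147/1210661998 ≈ 3226.1)
1/(j + I) = 1/(3905762641147/1210661998 + 891397) = 1/(1083086235672353/1210661998) = 1210661998/1083086235672353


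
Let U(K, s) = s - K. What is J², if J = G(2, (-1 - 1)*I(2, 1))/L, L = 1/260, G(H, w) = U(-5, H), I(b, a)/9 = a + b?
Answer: 3312400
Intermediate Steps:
I(b, a) = 9*a + 9*b (I(b, a) = 9*(a + b) = 9*a + 9*b)
G(H, w) = 5 + H (G(H, w) = H - 1*(-5) = H + 5 = 5 + H)
L = 1/260 ≈ 0.0038462
J = 1820 (J = (5 + 2)/(1/260) = 7*260 = 1820)
J² = 1820² = 3312400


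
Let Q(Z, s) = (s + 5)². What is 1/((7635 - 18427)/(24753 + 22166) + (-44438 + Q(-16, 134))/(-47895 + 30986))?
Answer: 793353371/995982595 ≈ 0.79655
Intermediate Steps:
Q(Z, s) = (5 + s)²
1/((7635 - 18427)/(24753 + 22166) + (-44438 + Q(-16, 134))/(-47895 + 30986)) = 1/((7635 - 18427)/(24753 + 22166) + (-44438 + (5 + 134)²)/(-47895 + 30986)) = 1/(-10792/46919 + (-44438 + 139²)/(-16909)) = 1/(-10792*1/46919 + (-44438 + 19321)*(-1/16909)) = 1/(-10792/46919 - 25117*(-1/16909)) = 1/(-10792/46919 + 25117/16909) = 1/(995982595/793353371) = 793353371/995982595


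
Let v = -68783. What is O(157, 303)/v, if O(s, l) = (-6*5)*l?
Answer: 9090/68783 ≈ 0.13215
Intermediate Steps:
O(s, l) = -30*l
O(157, 303)/v = -30*303/(-68783) = -9090*(-1/68783) = 9090/68783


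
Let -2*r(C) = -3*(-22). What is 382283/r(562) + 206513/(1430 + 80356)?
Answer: -947229773/81786 ≈ -11582.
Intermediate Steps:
r(C) = -33 (r(C) = -(-3)*(-22)/2 = -½*66 = -33)
382283/r(562) + 206513/(1430 + 80356) = 382283/(-33) + 206513/(1430 + 80356) = 382283*(-1/33) + 206513/81786 = -34753/3 + 206513*(1/81786) = -34753/3 + 206513/81786 = -947229773/81786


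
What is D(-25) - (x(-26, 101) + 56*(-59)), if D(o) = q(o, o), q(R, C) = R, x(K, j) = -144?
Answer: 3423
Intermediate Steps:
D(o) = o
D(-25) - (x(-26, 101) + 56*(-59)) = -25 - (-144 + 56*(-59)) = -25 - (-144 - 3304) = -25 - 1*(-3448) = -25 + 3448 = 3423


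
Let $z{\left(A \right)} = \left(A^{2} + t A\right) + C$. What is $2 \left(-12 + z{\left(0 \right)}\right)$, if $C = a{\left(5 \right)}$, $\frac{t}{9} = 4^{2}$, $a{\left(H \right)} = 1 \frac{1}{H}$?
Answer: $- \frac{118}{5} \approx -23.6$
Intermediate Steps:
$a{\left(H \right)} = \frac{1}{H}$
$t = 144$ ($t = 9 \cdot 4^{2} = 9 \cdot 16 = 144$)
$C = \frac{1}{5} \approx 0.2$
$z{\left(A \right)} = \frac{1}{5} + A^{2} + 144 A$ ($z{\left(A \right)} = \left(A^{2} + 144 A\right) + \frac{1}{5} = \frac{1}{5} + A^{2} + 144 A$)
$2 \left(-12 + z{\left(0 \right)}\right) = 2 \left(-12 + \left(\frac{1}{5} + 0^{2} + 144 \cdot 0\right)\right) = 2 \left(-12 + \left(\frac{1}{5} + 0 + 0\right)\right) = 2 \left(-12 + \frac{1}{5}\right) = 2 \left(- \frac{59}{5}\right) = - \frac{118}{5}$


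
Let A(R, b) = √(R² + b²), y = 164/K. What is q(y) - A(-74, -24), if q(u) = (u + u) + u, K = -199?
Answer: -492/199 - 2*√1513 ≈ -80.267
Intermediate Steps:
y = -164/199 (y = 164/(-199) = 164*(-1/199) = -164/199 ≈ -0.82412)
q(u) = 3*u (q(u) = 2*u + u = 3*u)
q(y) - A(-74, -24) = 3*(-164/199) - √((-74)² + (-24)²) = -492/199 - √(5476 + 576) = -492/199 - √6052 = -492/199 - 2*√1513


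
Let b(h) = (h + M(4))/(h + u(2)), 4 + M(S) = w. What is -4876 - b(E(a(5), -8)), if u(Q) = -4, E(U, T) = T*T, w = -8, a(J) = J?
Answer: -73153/15 ≈ -4876.9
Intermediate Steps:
M(S) = -12 (M(S) = -4 - 8 = -12)
E(U, T) = T²
b(h) = (-12 + h)/(-4 + h) (b(h) = (h - 12)/(h - 4) = (-12 + h)/(-4 + h))
-4876 - b(E(a(5), -8)) = -4876 - (-12 + (-8)²)/(-4 + (-8)²) = -4876 - (-12 + 64)/(-4 + 64) = -4876 - 52/60 = -4876 - 1*13/15 = -4876 - 13/15 = -73153/15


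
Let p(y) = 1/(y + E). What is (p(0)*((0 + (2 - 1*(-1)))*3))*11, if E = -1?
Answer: -99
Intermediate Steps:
p(y) = 1/(-1 + y) (p(y) = 1/(y - 1) = 1/(-1 + y))
(p(0)*((0 + (2 - 1*(-1)))*3))*11 = (((0 + (2 - 1*(-1)))*3)/(-1 + 0))*11 = (((0 + (2 + 1))*3)/(-1))*11 = -(0 + 3)*3*11 = -3*3*11 = -1*9*11 = -9*11 = -99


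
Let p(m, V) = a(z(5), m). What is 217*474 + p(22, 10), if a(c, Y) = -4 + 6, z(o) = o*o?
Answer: 102860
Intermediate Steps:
z(o) = o**2
a(c, Y) = 2
p(m, V) = 2
217*474 + p(22, 10) = 217*474 + 2 = 102858 + 2 = 102860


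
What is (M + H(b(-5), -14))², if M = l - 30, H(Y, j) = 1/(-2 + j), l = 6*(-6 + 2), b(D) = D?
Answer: 748225/256 ≈ 2922.8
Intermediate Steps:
l = -24 (l = 6*(-4) = -24)
M = -54 (M = -24 - 30 = -54)
(M + H(b(-5), -14))² = (-54 + 1/(-2 - 14))² = (-54 + 1/(-16))² = (-54 - 1/16)² = (-865/16)² = 748225/256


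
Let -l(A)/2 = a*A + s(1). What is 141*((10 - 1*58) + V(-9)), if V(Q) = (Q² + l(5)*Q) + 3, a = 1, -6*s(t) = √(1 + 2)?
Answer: 17766 - 423*√3 ≈ 17033.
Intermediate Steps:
s(t) = -√3/6 (s(t) = -√(1 + 2)/6 = -√3/6)
l(A) = -2*A + √3/3 (l(A) = -2*(1*A - √3/6) = -2*(A - √3/6) = -2*A + √3/3)
V(Q) = 3 + Q² + Q*(-10 + √3/3) (V(Q) = (Q² + (-2*5 + √3/3)*Q) + 3 = (Q² + (-10 + √3/3)*Q) + 3 = (Q² + Q*(-10 + √3/3)) + 3 = 3 + Q² + Q*(-10 + √3/3))
141*((10 - 1*58) + V(-9)) = 141*((10 - 1*58) + (3 + (-9)² - ⅓*(-9)*(30 - √3))) = 141*((10 - 58) + (3 + 81 + (90 - 3*√3))) = 141*(-48 + (174 - 3*√3)) = 141*(126 - 3*√3) = 17766 - 423*√3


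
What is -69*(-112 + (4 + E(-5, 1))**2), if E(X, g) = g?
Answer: 6003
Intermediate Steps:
-69*(-112 + (4 + E(-5, 1))**2) = -69*(-112 + (4 + 1)**2) = -69*(-112 + 5**2) = -69*(-112 + 25) = -69*(-87) = 6003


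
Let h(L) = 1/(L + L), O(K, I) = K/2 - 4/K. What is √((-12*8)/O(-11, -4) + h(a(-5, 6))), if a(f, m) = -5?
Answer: √23737910/1130 ≈ 4.3116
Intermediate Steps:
O(K, I) = K/2 - 4/K (O(K, I) = K*(½) - 4/K = K/2 - 4/K)
h(L) = 1/(2*L)
√((-12*8)/O(-11, -4) + h(a(-5, 6))) = √((-12*8)/((½)*(-11) - 4/(-11)) + (½)/(-5)) = √(-96/(-11/2 - 4*(-1/11)) + (½)*(-⅕)) = √(-96/(-11/2 + 4/11) - ⅒) = √(-96/(-113/22) - ⅒) = √(-96*(-22/113) - ⅒) = √(2112/113 - ⅒) = √(21007/1130) = √23737910/1130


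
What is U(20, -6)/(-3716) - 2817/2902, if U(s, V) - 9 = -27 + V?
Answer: -2599581/2695958 ≈ -0.96425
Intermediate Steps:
U(s, V) = -18 + V (U(s, V) = 9 + (-27 + V) = -18 + V)
U(20, -6)/(-3716) - 2817/2902 = (-18 - 6)/(-3716) - 2817/2902 = -24*(-1/3716) - 2817*1/2902 = 6/929 - 2817/2902 = -2599581/2695958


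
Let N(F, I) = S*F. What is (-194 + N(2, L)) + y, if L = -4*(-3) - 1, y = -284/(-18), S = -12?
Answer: -1820/9 ≈ -202.22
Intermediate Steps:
y = 142/9 (y = -284*(-1/18) = 142/9 ≈ 15.778)
L = 11 (L = 12 - 1 = 11)
N(F, I) = -12*F
(-194 + N(2, L)) + y = (-194 - 12*2) + 142/9 = (-194 - 24) + 142/9 = -218 + 142/9 = -1820/9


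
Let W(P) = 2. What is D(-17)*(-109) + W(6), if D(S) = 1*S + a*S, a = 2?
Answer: 5561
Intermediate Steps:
D(S) = 3*S (D(S) = 1*S + 2*S = S + 2*S = 3*S)
D(-17)*(-109) + W(6) = (3*(-17))*(-109) + 2 = -51*(-109) + 2 = 5559 + 2 = 5561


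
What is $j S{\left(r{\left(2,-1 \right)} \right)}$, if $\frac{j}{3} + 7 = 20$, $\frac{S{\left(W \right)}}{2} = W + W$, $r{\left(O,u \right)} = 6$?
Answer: $936$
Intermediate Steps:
$S{\left(W \right)} = 4 W$ ($S{\left(W \right)} = 2 \left(W + W\right) = 2 \cdot 2 W = 4 W$)
$j = 39$ ($j = -21 + 3 \cdot 20 = -21 + 60 = 39$)
$j S{\left(r{\left(2,-1 \right)} \right)} = 39 \cdot 4 \cdot 6 = 39 \cdot 24 = 936$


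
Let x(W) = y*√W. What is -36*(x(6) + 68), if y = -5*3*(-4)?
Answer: -2448 - 2160*√6 ≈ -7738.9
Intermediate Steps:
y = 60 (y = -15*(-4) = 60)
x(W) = 60*√W
-36*(x(6) + 68) = -36*(60*√6 + 68) = -36*(68 + 60*√6) = -2448 - 2160*√6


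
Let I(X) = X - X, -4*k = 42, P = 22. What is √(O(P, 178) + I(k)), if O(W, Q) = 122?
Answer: √122 ≈ 11.045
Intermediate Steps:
k = -21/2 (k = -¼*42 = -21/2 ≈ -10.500)
I(X) = 0
√(O(P, 178) + I(k)) = √(122 + 0) = √122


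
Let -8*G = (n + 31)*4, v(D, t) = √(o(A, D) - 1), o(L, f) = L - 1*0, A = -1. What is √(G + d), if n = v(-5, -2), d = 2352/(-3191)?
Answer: √(-661334750 - 20364962*I*√2)/6382 ≈ 0.08772 - 4.0305*I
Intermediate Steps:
o(L, f) = L (o(L, f) = L + 0 = L)
v(D, t) = I*√2 (v(D, t) = √(-1 - 1) = √(-2) = I*√2)
d = -2352/3191 (d = 2352*(-1/3191) = -2352/3191 ≈ -0.73707)
n = I*√2 ≈ 1.4142*I
G = -31/2 - I*√2/2 (G = -(I*√2 + 31)*4/8 = -(31 + I*√2)*4/8 = -(124 + 4*I*√2)/8 = -31/2 - I*√2/2 ≈ -15.5 - 0.70711*I)
√(G + d) = √((-31/2 - I*√2/2) - 2352/3191) = √(-103625/6382 - I*√2/2)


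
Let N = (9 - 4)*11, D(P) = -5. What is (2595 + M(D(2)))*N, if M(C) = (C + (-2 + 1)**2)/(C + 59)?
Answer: 3853465/27 ≈ 1.4272e+5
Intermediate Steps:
M(C) = (1 + C)/(59 + C) (M(C) = (C + (-1)**2)/(59 + C) = (C + 1)/(59 + C) = (1 + C)/(59 + C))
N = 55 (N = 5*11 = 55)
(2595 + M(D(2)))*N = (2595 + (1 - 5)/(59 - 5))*55 = (2595 - 4/54)*55 = (2595 + (1/54)*(-4))*55 = (2595 - 2/27)*55 = (70063/27)*55 = 3853465/27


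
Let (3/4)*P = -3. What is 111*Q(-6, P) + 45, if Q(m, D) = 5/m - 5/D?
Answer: 365/4 ≈ 91.250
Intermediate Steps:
P = -4 (P = (4/3)*(-3) = -4)
Q(m, D) = -5/D + 5/m
111*Q(-6, P) + 45 = 111*(-5/(-4) + 5/(-6)) + 45 = 111*(-5*(-1/4) + 5*(-1/6)) + 45 = 111*(5/4 - 5/6) + 45 = 111*(5/12) + 45 = 185/4 + 45 = 365/4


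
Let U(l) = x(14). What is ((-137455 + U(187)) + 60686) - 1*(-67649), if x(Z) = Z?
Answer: -9106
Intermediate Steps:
U(l) = 14
((-137455 + U(187)) + 60686) - 1*(-67649) = ((-137455 + 14) + 60686) - 1*(-67649) = (-137441 + 60686) + 67649 = -76755 + 67649 = -9106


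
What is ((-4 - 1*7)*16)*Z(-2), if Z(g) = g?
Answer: 352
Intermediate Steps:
((-4 - 1*7)*16)*Z(-2) = ((-4 - 1*7)*16)*(-2) = ((-4 - 7)*16)*(-2) = -11*16*(-2) = -176*(-2) = 352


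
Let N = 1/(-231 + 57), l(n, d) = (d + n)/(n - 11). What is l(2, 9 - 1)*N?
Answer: 5/783 ≈ 0.0063857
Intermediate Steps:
l(n, d) = (d + n)/(-11 + n)
N = -1/174 (N = 1/(-174) = -1/174 ≈ -0.0057471)
l(2, 9 - 1)*N = (((9 - 1) + 2)/(-11 + 2))*(-1/174) = ((8 + 2)/(-9))*(-1/174) = -1/9*10*(-1/174) = -10/9*(-1/174) = 5/783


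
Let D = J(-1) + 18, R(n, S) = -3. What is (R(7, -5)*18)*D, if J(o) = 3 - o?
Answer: -1188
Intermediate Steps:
D = 22 (D = (3 - 1*(-1)) + 18 = (3 + 1) + 18 = 4 + 18 = 22)
(R(7, -5)*18)*D = -3*18*22 = -54*22 = -1188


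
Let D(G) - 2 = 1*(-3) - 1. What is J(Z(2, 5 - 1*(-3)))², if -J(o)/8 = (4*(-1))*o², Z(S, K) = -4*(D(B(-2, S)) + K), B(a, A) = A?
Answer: 339738624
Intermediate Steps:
D(G) = -2 (D(G) = 2 + (1*(-3) - 1) = 2 + (-3 - 1) = 2 - 4 = -2)
Z(S, K) = 8 - 4*K (Z(S, K) = -4*(-2 + K) = 8 - 4*K)
J(o) = 32*o² (J(o) = -8*4*(-1)*o² = -(-32)*o² = 32*o²)
J(Z(2, 5 - 1*(-3)))² = (32*(8 - 4*(5 - 1*(-3)))²)² = (32*(8 - 4*(5 + 3))²)² = (32*(8 - 4*8)²)² = (32*(8 - 32)²)² = (32*(-24)²)² = (32*576)² = 18432² = 339738624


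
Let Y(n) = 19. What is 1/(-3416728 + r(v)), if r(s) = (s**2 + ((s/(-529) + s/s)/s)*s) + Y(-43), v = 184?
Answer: -23/77805604 ≈ -2.9561e-7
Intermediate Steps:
r(s) = 20 + s**2 - s/529 (r(s) = (s**2 + ((s/(-529) + s/s)/s)*s) + 19 = (s**2 + ((s*(-1/529) + 1)/s)*s) + 19 = (s**2 + ((-s/529 + 1)/s)*s) + 19 = (s**2 + ((1 - s/529)/s)*s) + 19 = (s**2 + (1 - s/529)) + 19 = (1 + s**2 - s/529) + 19 = 20 + s**2 - s/529)
1/(-3416728 + r(v)) = 1/(-3416728 + (20 + 184**2 - 1/529*184)) = 1/(-3416728 + (20 + 33856 - 8/23)) = 1/(-3416728 + 779140/23) = 1/(-77805604/23) = -23/77805604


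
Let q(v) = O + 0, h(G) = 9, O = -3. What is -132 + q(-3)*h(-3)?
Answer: -159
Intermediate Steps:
q(v) = -3 (q(v) = -3 + 0 = -3)
-132 + q(-3)*h(-3) = -132 - 3*9 = -132 - 27 = -159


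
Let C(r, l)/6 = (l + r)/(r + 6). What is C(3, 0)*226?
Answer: 452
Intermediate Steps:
C(r, l) = 6*(l + r)/(6 + r) (C(r, l) = 6*((l + r)/(r + 6)) = 6*((l + r)/(6 + r)) = 6*(l + r)/(6 + r))
C(3, 0)*226 = (6*(0 + 3)/(6 + 3))*226 = (6*3/9)*226 = (6*(1/9)*3)*226 = 2*226 = 452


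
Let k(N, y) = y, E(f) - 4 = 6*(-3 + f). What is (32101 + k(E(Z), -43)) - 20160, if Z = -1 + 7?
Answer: 11898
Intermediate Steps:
Z = 6
E(f) = -14 + 6*f (E(f) = 4 + 6*(-3 + f) = 4 + (-18 + 6*f) = -14 + 6*f)
(32101 + k(E(Z), -43)) - 20160 = (32101 - 43) - 20160 = 32058 - 20160 = 11898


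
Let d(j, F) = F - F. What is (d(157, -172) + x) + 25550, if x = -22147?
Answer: 3403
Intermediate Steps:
d(j, F) = 0
(d(157, -172) + x) + 25550 = (0 - 22147) + 25550 = -22147 + 25550 = 3403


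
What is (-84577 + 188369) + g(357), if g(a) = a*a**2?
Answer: 45603085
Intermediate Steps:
g(a) = a**3
(-84577 + 188369) + g(357) = (-84577 + 188369) + 357**3 = 103792 + 45499293 = 45603085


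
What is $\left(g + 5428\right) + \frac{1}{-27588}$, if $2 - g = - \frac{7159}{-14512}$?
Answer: $\frac{543435324269}{100089264} \approx 5429.5$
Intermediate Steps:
$g = \frac{21865}{14512}$ ($g = 2 - - \frac{7159}{-14512} = 2 - \left(-7159\right) \left(- \frac{1}{14512}\right) = 2 - \frac{7159}{14512} = \frac{21865}{14512} \approx 1.5067$)
$\left(g + 5428\right) + \frac{1}{-27588} = \left(\frac{21865}{14512} + 5428\right) + \frac{1}{-27588} = \frac{78793001}{14512} - \frac{1}{27588} = \frac{543435324269}{100089264}$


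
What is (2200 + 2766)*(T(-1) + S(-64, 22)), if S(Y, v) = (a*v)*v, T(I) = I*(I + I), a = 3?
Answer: 7220564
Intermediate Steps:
T(I) = 2*I**2 (T(I) = I*(2*I) = 2*I**2)
S(Y, v) = 3*v**2 (S(Y, v) = (3*v)*v = 3*v**2)
(2200 + 2766)*(T(-1) + S(-64, 22)) = (2200 + 2766)*(2*(-1)**2 + 3*22**2) = 4966*(2*1 + 3*484) = 4966*(2 + 1452) = 4966*1454 = 7220564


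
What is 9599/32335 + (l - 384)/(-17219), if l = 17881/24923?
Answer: 152699458712/478501287755 ≈ 0.31912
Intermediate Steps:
l = 17881/24923 (l = 17881*(1/24923) = 17881/24923 ≈ 0.71745)
9599/32335 + (l - 384)/(-17219) = 9599/32335 + (17881/24923 - 384)/(-17219) = 9599*(1/32335) - 9552551/24923*(-1/17219) = 331/1115 + 9552551/429149137 = 152699458712/478501287755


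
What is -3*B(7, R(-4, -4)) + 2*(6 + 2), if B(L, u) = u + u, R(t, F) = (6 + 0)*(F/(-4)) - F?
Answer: -44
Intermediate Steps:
R(t, F) = -5*F/2 (R(t, F) = 6*(F*(-¼)) - F = 6*(-F/4) - F = -3*F/2 - F = -5*F/2)
B(L, u) = 2*u
-3*B(7, R(-4, -4)) + 2*(6 + 2) = -6*(-5/2*(-4)) + 2*(6 + 2) = -6*10 + 2*8 = -3*20 + 16 = -60 + 16 = -44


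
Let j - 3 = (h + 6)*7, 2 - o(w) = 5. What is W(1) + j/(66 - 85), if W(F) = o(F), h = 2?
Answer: -116/19 ≈ -6.1053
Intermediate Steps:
o(w) = -3 (o(w) = 2 - 1*5 = 2 - 5 = -3)
W(F) = -3
j = 59 (j = 3 + (2 + 6)*7 = 3 + 8*7 = 3 + 56 = 59)
W(1) + j/(66 - 85) = -3 + 59/(66 - 85) = -3 + 59/(-19) = -3 - 1/19*59 = -3 - 59/19 = -116/19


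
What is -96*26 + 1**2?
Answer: -2495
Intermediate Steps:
-96*26 + 1**2 = -2496 + 1 = -2495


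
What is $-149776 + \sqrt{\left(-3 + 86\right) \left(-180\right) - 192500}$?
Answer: $-149776 + 4 i \sqrt{12965} \approx -1.4978 \cdot 10^{5} + 455.46 i$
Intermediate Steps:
$-149776 + \sqrt{\left(-3 + 86\right) \left(-180\right) - 192500} = -149776 + \sqrt{83 \left(-180\right) - 192500} = -149776 + \sqrt{-14940 - 192500} = -149776 + \sqrt{-207440} = -149776 + 4 i \sqrt{12965}$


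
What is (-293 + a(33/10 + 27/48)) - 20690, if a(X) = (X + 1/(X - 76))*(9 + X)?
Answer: -773166147869/36934400 ≈ -20934.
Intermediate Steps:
a(X) = (9 + X)*(X + 1/(-76 + X)) (a(X) = (X + 1/(-76 + X))*(9 + X) = (9 + X)*(X + 1/(-76 + X)))
(-293 + a(33/10 + 27/48)) - 20690 = (-293 + (9 + (33/10 + 27/48)³ - 683*(33/10 + 27/48) - 67*(33/10 + 27/48)²)/(-76 + (33/10 + 27/48))) - 20690 = (-293 + (9 + (33*(⅒) + 27*(1/48))³ - 683*(33*(⅒) + 27*(1/48)) - 67*(33*(⅒) + 27*(1/48))²)/(-76 + (33*(⅒) + 27*(1/48)))) - 20690 = (-293 + (9 + (33/10 + 9/16)³ - 683*(33/10 + 9/16) - 67*(33/10 + 9/16)²)/(-76 + (33/10 + 9/16))) - 20690 = (-293 + (9 + (309/80)³ - 683*309/80 - 67*(309/80)²)/(-76 + 309/80)) - 20690 = (-293 + (9 + 29503629/512000 - 211047/80 - 67*95481/6400)/(-5771/80)) - 20690 = (-293 - 80*(9 + 29503629/512000 - 211047/80 - 6397227/6400)/5771) - 20690 = (-293 - 80/5771*(-1828367331/512000)) - 20690 = (-293 + 1828367331/36934400) - 20690 = -8993411869/36934400 - 20690 = -773166147869/36934400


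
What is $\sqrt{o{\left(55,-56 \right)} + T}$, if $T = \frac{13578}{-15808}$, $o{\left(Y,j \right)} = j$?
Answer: $\frac{i \sqrt{222010022}}{1976} \approx 7.5405 i$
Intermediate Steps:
$T = - \frac{6789}{7904}$ ($T = 13578 \left(- \frac{1}{15808}\right) = - \frac{6789}{7904} \approx -0.85893$)
$\sqrt{o{\left(55,-56 \right)} + T} = \sqrt{-56 - \frac{6789}{7904}} = \sqrt{- \frac{449413}{7904}} = \frac{i \sqrt{222010022}}{1976}$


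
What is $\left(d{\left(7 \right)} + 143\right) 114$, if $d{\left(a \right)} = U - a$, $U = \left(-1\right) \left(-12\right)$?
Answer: $16872$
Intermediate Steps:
$U = 12$
$d{\left(a \right)} = 12 - a$
$\left(d{\left(7 \right)} + 143\right) 114 = \left(\left(12 - 7\right) + 143\right) 114 = \left(5 + 143\right) 114 = 148 \cdot 114 = 16872$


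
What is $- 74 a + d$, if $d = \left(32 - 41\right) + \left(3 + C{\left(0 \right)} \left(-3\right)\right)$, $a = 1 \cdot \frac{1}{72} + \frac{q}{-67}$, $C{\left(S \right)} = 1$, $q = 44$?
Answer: $\frac{93029}{2412} \approx 38.569$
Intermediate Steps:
$a = - \frac{3101}{4824}$ ($a = 1 \cdot \frac{1}{72} + \frac{44}{-67} = 1 \cdot \frac{1}{72} + 44 \left(- \frac{1}{67}\right) = \frac{1}{72} - \frac{44}{67} = - \frac{3101}{4824} \approx -0.64283$)
$d = -9$ ($d = \left(32 - 41\right) + \left(3 + 1 \left(-3\right)\right) = -9 + \left(3 - 3\right) = -9 + 0 = -9$)
$- 74 a + d = \left(-74\right) \left(- \frac{3101}{4824}\right) - 9 = \frac{114737}{2412} - 9 = \frac{93029}{2412}$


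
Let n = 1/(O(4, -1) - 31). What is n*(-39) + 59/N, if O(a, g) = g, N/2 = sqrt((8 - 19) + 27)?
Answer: 275/32 ≈ 8.5938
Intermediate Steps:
N = 8 (N = 2*sqrt((8 - 19) + 27) = 2*sqrt(-11 + 27) = 2*sqrt(16) = 2*4 = 8)
n = -1/32 (n = 1/(-1 - 31) = 1/(-32) = -1/32 ≈ -0.031250)
n*(-39) + 59/N = -1/32*(-39) + 59/8 = 39/32 + 59*(1/8) = 39/32 + 59/8 = 275/32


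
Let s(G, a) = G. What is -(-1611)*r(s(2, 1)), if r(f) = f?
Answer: 3222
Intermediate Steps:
-(-1611)*r(s(2, 1)) = -(-1611)*2 = -537*(-6) = 3222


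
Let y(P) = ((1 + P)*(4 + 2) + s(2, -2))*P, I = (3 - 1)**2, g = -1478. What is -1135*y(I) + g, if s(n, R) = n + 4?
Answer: -164918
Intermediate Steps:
s(n, R) = 4 + n
I = 4 (I = 2**2 = 4)
y(P) = P*(12 + 6*P) (y(P) = ((1 + P)*(4 + 2) + (4 + 2))*P = ((1 + P)*6 + 6)*P = ((6 + 6*P) + 6)*P = (12 + 6*P)*P = P*(12 + 6*P))
-1135*y(I) + g = -6810*4*(2 + 4) - 1478 = -6810*4*6 - 1478 = -1135*144 - 1478 = -163440 - 1478 = -164918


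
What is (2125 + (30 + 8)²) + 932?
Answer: 4501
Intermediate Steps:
(2125 + (30 + 8)²) + 932 = (2125 + 38²) + 932 = (2125 + 1444) + 932 = 3569 + 932 = 4501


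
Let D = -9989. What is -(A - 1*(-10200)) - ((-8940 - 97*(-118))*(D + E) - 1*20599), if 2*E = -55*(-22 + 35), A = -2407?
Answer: 25941135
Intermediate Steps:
E = -715/2 (E = (-55*(-22 + 35))/2 = (-55*13)/2 = (1/2)*(-715) = -715/2 ≈ -357.50)
-(A - 1*(-10200)) - ((-8940 - 97*(-118))*(D + E) - 1*20599) = -(-2407 - 1*(-10200)) - ((-8940 - 97*(-118))*(-9989 - 715/2) - 1*20599) = -(-2407 + 10200) - ((-8940 + 11446)*(-20693/2) - 20599) = -1*7793 - (2506*(-20693/2) - 20599) = -7793 - (-25928329 - 20599) = -7793 - 1*(-25948928) = -7793 + 25948928 = 25941135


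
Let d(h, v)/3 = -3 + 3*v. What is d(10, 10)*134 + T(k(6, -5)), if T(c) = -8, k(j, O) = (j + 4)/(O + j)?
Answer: 10846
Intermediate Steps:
d(h, v) = -9 + 9*v (d(h, v) = 3*(-3 + 3*v) = -9 + 9*v)
k(j, O) = (4 + j)/(O + j)
d(10, 10)*134 + T(k(6, -5)) = (-9 + 9*10)*134 - 8 = (-9 + 90)*134 - 8 = 81*134 - 8 = 10854 - 8 = 10846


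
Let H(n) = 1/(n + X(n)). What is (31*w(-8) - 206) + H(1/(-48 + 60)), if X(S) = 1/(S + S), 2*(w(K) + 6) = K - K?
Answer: -28604/73 ≈ -391.84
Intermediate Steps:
w(K) = -6 (w(K) = -6 + (K - K)/2 = -6 + (½)*0 = -6 + 0 = -6)
X(S) = 1/(2*S)
H(n) = 1/(n + 1/(2*n))
(31*w(-8) - 206) + H(1/(-48 + 60)) = (31*(-6) - 206) + 2/((-48 + 60)*(1 + 2*(1/(-48 + 60))²)) = (-186 - 206) + 2/(12*(1 + 2*(1/12)²)) = -392 + 2*(1/12)/(1 + 2*(1/12)²) = -392 + 2*(1/12)/(1 + 2*(1/144)) = -392 + 2*(1/12)/(1 + 1/72) = -392 + 2*(1/12)/(73/72) = -392 + 2*(1/12)*(72/73) = -392 + 12/73 = -28604/73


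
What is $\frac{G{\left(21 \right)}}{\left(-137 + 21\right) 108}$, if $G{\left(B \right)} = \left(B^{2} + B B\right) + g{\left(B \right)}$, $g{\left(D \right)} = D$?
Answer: $- \frac{301}{4176} \approx -0.072079$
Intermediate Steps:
$G{\left(B \right)} = B + 2 B^{2}$ ($G{\left(B \right)} = \left(B^{2} + B B\right) + B = \left(B^{2} + B^{2}\right) + B = 2 B^{2} + B = B + 2 B^{2}$)
$\frac{G{\left(21 \right)}}{\left(-137 + 21\right) 108} = \frac{21 \left(1 + 2 \cdot 21\right)}{\left(-137 + 21\right) 108} = \frac{21 \left(1 + 42\right)}{\left(-116\right) 108} = \frac{21 \cdot 43}{-12528} = 903 \left(- \frac{1}{12528}\right) = - \frac{301}{4176}$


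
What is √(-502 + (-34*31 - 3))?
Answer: I*√1559 ≈ 39.484*I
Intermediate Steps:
√(-502 + (-34*31 - 3)) = √(-502 + (-1054 - 3)) = √(-502 - 1057) = √(-1559) = I*√1559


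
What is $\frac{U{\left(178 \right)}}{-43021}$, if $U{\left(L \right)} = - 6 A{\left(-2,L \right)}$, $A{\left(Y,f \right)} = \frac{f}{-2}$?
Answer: $- \frac{534}{43021} \approx -0.012413$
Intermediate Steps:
$A{\left(Y,f \right)} = - \frac{f}{2}$ ($A{\left(Y,f \right)} = f \left(- \frac{1}{2}\right) = - \frac{f}{2}$)
$U{\left(L \right)} = 3 L$ ($U{\left(L \right)} = - 6 \left(- \frac{L}{2}\right) = 3 L$)
$\frac{U{\left(178 \right)}}{-43021} = \frac{3 \cdot 178}{-43021} = 534 \left(- \frac{1}{43021}\right) = - \frac{534}{43021}$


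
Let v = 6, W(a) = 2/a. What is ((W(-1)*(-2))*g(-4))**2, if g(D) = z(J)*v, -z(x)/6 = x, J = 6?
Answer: 746496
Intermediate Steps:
z(x) = -6*x
g(D) = -216 (g(D) = -6*6*6 = -36*6 = -216)
((W(-1)*(-2))*g(-4))**2 = (((2/(-1))*(-2))*(-216))**2 = (((2*(-1))*(-2))*(-216))**2 = (-2*(-2)*(-216))**2 = (4*(-216))**2 = (-864)**2 = 746496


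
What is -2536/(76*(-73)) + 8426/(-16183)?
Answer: -1426840/22445821 ≈ -0.063568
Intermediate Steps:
-2536/(76*(-73)) + 8426/(-16183) = -2536/(-5548) + 8426*(-1/16183) = -2536*(-1/5548) - 8426/16183 = 634/1387 - 8426/16183 = -1426840/22445821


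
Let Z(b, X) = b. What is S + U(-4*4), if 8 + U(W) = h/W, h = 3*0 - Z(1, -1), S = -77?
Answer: -1359/16 ≈ -84.938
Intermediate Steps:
h = -1 (h = 3*0 - 1*1 = 0 - 1 = -1)
U(W) = -8 - 1/W
S + U(-4*4) = -77 + (-8 - 1/((-4*4))) = -77 + (-8 - 1/(-16)) = -77 + (-8 - 1*(-1/16)) = -77 + (-8 + 1/16) = -77 - 127/16 = -1359/16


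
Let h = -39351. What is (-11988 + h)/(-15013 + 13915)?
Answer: 17113/366 ≈ 46.757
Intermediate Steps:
(-11988 + h)/(-15013 + 13915) = (-11988 - 39351)/(-15013 + 13915) = -51339/(-1098) = -51339*(-1/1098) = 17113/366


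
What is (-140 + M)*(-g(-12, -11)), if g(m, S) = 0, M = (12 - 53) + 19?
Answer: 0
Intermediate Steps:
M = -22 (M = -41 + 19 = -22)
(-140 + M)*(-g(-12, -11)) = (-140 - 22)*(-1*0) = -162*0 = 0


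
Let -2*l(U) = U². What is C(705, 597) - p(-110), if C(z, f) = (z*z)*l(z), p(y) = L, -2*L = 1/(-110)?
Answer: -27173723568751/220 ≈ -1.2352e+11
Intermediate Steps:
L = 1/220 (L = -½/(-110) = -½*(-1/110) = 1/220 ≈ 0.0045455)
l(U) = -U²/2
p(y) = 1/220
C(z, f) = -z⁴/2 (C(z, f) = (z*z)*(-z²/2) = z²*(-z²/2) = -z⁴/2)
C(705, 597) - p(-110) = -½*705⁴ - 1*1/220 = -½*247033850625 - 1/220 = -247033850625/2 - 1/220 = -27173723568751/220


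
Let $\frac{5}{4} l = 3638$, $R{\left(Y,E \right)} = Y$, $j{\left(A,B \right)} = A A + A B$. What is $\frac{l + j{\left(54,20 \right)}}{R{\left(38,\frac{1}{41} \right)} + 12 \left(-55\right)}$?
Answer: $- \frac{17266}{1555} \approx -11.104$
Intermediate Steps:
$j{\left(A,B \right)} = A^{2} + A B$
$l = \frac{14552}{5}$ ($l = \frac{4}{5} \cdot 3638 = \frac{14552}{5} \approx 2910.4$)
$\frac{l + j{\left(54,20 \right)}}{R{\left(38,\frac{1}{41} \right)} + 12 \left(-55\right)} = \frac{\frac{14552}{5} + 54 \left(54 + 20\right)}{38 + 12 \left(-55\right)} = \frac{\frac{14552}{5} + 54 \cdot 74}{38 - 660} = \frac{\frac{14552}{5} + 3996}{-622} = \frac{34532}{5} \left(- \frac{1}{622}\right) = - \frac{17266}{1555}$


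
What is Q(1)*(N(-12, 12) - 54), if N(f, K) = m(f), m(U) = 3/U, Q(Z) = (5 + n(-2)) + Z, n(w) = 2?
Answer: -434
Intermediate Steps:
Q(Z) = 7 + Z (Q(Z) = (5 + 2) + Z = 7 + Z)
N(f, K) = 3/f
Q(1)*(N(-12, 12) - 54) = (7 + 1)*(3/(-12) - 54) = 8*(3*(-1/12) - 54) = 8*(-¼ - 54) = 8*(-217/4) = -434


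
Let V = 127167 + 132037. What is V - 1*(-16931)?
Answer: 276135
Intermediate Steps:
V = 259204
V - 1*(-16931) = 259204 - 1*(-16931) = 259204 + 16931 = 276135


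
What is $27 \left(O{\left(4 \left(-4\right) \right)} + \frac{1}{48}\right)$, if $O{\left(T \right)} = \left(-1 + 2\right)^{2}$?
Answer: $\frac{441}{16} \approx 27.563$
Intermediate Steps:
$O{\left(T \right)} = 1$ ($O{\left(T \right)} = 1^{2} = 1$)
$27 \left(O{\left(4 \left(-4\right) \right)} + \frac{1}{48}\right) = 27 \left(1 + \frac{1}{48}\right) = 27 \cdot \frac{49}{48} = \frac{441}{16}$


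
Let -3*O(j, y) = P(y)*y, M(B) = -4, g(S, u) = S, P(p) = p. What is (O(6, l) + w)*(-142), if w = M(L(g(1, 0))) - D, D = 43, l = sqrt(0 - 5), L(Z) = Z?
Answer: 19312/3 ≈ 6437.3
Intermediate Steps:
l = I*sqrt(5) (l = sqrt(-5) = I*sqrt(5) ≈ 2.2361*I)
O(j, y) = -y**2/3 (O(j, y) = -y*y/3 = -y**2/3)
w = -47 (w = -4 - 1*43 = -4 - 43 = -47)
(O(6, l) + w)*(-142) = (-(I*sqrt(5))**2/3 - 47)*(-142) = (-1/3*(-5) - 47)*(-142) = (5/3 - 47)*(-142) = -136/3*(-142) = 19312/3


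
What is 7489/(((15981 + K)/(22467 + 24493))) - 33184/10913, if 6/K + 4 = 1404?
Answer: 2686173746951648/122080489839 ≈ 22003.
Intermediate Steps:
K = 3/700 (K = 6/(-4 + 1404) = 6/1400 = 6*(1/1400) = 3/700 ≈ 0.0042857)
7489/(((15981 + K)/(22467 + 24493))) - 33184/10913 = 7489/(((15981 + 3/700)/(22467 + 24493))) - 33184/10913 = 7489/(((11186703/700)/46960)) - 33184*1/10913 = 7489/(((11186703/700)*(1/46960))) - 33184/10913 = 7489/(11186703/32872000) - 33184/10913 = 7489*(32872000/11186703) - 33184/10913 = 246178408000/11186703 - 33184/10913 = 2686173746951648/122080489839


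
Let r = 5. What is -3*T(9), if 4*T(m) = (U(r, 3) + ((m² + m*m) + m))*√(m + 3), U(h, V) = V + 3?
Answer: -531*√3/2 ≈ -459.86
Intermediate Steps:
U(h, V) = 3 + V
T(m) = √(3 + m)*(6 + m + 2*m²)/4 (T(m) = (((3 + 3) + ((m² + m*m) + m))*√(m + 3))/4 = ((6 + ((m² + m²) + m))*√(3 + m))/4 = ((6 + (2*m² + m))*√(3 + m))/4 = ((6 + (m + 2*m²))*√(3 + m))/4 = ((6 + m + 2*m²)*√(3 + m))/4 = (√(3 + m)*(6 + m + 2*m²))/4 = √(3 + m)*(6 + m + 2*m²)/4)
-3*T(9) = -3*√(3 + 9)*(6 + 9 + 2*9²)/4 = -3*√12*(6 + 9 + 2*81)/4 = -3*2*√3*(6 + 9 + 162)/4 = -3*2*√3*177/4 = -531*√3/2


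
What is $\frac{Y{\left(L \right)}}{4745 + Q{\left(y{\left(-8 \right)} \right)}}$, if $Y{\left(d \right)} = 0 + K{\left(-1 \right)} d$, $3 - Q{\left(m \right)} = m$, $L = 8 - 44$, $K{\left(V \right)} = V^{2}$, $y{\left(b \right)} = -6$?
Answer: $- \frac{18}{2377} \approx -0.0075726$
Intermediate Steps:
$L = -36$
$Q{\left(m \right)} = 3 - m$
$Y{\left(d \right)} = d$ ($Y{\left(d \right)} = 0 + \left(-1\right)^{2} d = 0 + 1 d = 0 + d = d$)
$\frac{Y{\left(L \right)}}{4745 + Q{\left(y{\left(-8 \right)} \right)}} = - \frac{36}{4745 + \left(3 - -6\right)} = - \frac{36}{4745 + \left(3 + 6\right)} = - \frac{36}{4745 + 9} = - \frac{36}{4754} = \left(-36\right) \frac{1}{4754} = - \frac{18}{2377}$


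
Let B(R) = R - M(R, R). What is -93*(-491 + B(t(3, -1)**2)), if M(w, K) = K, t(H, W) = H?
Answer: 45663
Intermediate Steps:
B(R) = 0 (B(R) = R - R = 0)
-93*(-491 + B(t(3, -1)**2)) = -93*(-491 + 0) = -93*(-491) = 45663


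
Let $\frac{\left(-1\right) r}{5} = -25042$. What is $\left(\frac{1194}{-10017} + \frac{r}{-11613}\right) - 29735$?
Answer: $- \frac{54924824729}{1846467} \approx -29746.0$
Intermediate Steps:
$r = 125210$ ($r = \left(-5\right) \left(-25042\right) = 125210$)
$\left(\frac{1194}{-10017} + \frac{r}{-11613}\right) - 29735 = \left(\frac{1194}{-10017} + \frac{125210}{-11613}\right) - 29735 = \left(1194 \left(- \frac{1}{10017}\right) + 125210 \left(- \frac{1}{11613}\right)\right) - 29735 = \left(- \frac{398}{3339} - \frac{125210}{11613}\right) - 29735 = - \frac{20128484}{1846467} - 29735 = - \frac{54924824729}{1846467}$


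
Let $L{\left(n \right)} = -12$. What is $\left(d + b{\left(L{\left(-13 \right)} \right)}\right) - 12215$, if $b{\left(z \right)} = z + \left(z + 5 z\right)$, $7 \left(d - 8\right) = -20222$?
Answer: $- \frac{106259}{7} \approx -15180.0$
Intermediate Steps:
$d = - \frac{20166}{7}$ ($d = 8 + \frac{1}{7} \left(-20222\right) = 8 - \frac{20222}{7} = - \frac{20166}{7} \approx -2880.9$)
$b{\left(z \right)} = 7 z$ ($b{\left(z \right)} = z + 6 z = 7 z$)
$\left(d + b{\left(L{\left(-13 \right)} \right)}\right) - 12215 = \left(- \frac{20166}{7} + 7 \left(-12\right)\right) - 12215 = \left(- \frac{20166}{7} - 84\right) - 12215 = - \frac{20754}{7} - 12215 = - \frac{106259}{7}$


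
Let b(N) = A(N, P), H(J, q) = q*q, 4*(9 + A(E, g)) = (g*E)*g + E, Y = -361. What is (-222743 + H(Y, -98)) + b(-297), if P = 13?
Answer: -451541/2 ≈ -2.2577e+5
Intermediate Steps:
A(E, g) = -9 + E/4 + E*g²/4 (A(E, g) = -9 + ((g*E)*g + E)/4 = -9 + ((E*g)*g + E)/4 = -9 + (E*g² + E)/4 = -9 + (E + E*g²)/4 = -9 + (E/4 + E*g²/4) = -9 + E/4 + E*g²/4)
H(J, q) = q²
b(N) = -9 + 85*N/2 (b(N) = -9 + N/4 + (¼)*N*13² = -9 + N/4 + (¼)*N*169 = -9 + N/4 + 169*N/4 = -9 + 85*N/2)
(-222743 + H(Y, -98)) + b(-297) = (-222743 + (-98)²) + (-9 + (85/2)*(-297)) = (-222743 + 9604) + (-9 - 25245/2) = -213139 - 25263/2 = -451541/2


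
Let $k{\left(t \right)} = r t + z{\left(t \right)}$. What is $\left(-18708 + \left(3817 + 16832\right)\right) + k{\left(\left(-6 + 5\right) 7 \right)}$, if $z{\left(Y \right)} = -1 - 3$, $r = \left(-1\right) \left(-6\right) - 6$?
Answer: $1937$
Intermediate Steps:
$r = 0$ ($r = 6 - 6 = 0$)
$z{\left(Y \right)} = -4$ ($z{\left(Y \right)} = -1 - 3 = -4$)
$k{\left(t \right)} = -4$ ($k{\left(t \right)} = 0 t - 4 = 0 - 4 = -4$)
$\left(-18708 + \left(3817 + 16832\right)\right) + k{\left(\left(-6 + 5\right) 7 \right)} = \left(-18708 + \left(3817 + 16832\right)\right) - 4 = \left(-18708 + 20649\right) - 4 = 1941 - 4 = 1937$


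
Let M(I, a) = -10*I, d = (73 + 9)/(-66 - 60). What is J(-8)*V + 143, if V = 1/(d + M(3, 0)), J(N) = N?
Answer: 276637/1931 ≈ 143.26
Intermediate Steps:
d = -41/63 (d = 82/(-126) = 82*(-1/126) = -41/63 ≈ -0.65079)
V = -63/1931 (V = 1/(-41/63 - 10*3) = 1/(-41/63 - 30) = 1/(-1931/63) = -63/1931 ≈ -0.032626)
J(-8)*V + 143 = -8*(-63/1931) + 143 = 504/1931 + 143 = 276637/1931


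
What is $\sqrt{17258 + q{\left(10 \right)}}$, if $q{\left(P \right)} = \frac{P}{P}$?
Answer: $\sqrt{17259} \approx 131.37$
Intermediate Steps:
$q{\left(P \right)} = 1$
$\sqrt{17258 + q{\left(10 \right)}} = \sqrt{17258 + 1} = \sqrt{17259}$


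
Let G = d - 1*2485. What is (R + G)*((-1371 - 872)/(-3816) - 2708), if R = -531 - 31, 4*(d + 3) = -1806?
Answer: 72351389455/7632 ≈ 9.4800e+6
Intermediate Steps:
d = -909/2 (d = -3 + (1/4)*(-1806) = -3 - 903/2 = -909/2 ≈ -454.50)
R = -562
G = -5879/2 (G = -909/2 - 1*2485 = -909/2 - 2485 = -5879/2 ≈ -2939.5)
(R + G)*((-1371 - 872)/(-3816) - 2708) = (-562 - 5879/2)*((-1371 - 872)/(-3816) - 2708) = -7003*(-2243*(-1/3816) - 2708)/2 = -7003*(2243/3816 - 2708)/2 = -7003/2*(-10331485/3816) = 72351389455/7632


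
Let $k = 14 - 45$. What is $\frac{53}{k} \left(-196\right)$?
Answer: $\frac{10388}{31} \approx 335.1$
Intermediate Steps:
$k = -31$
$\frac{53}{k} \left(-196\right) = \frac{53}{-31} \left(-196\right) = 53 \left(- \frac{1}{31}\right) \left(-196\right) = \left(- \frac{53}{31}\right) \left(-196\right) = \frac{10388}{31}$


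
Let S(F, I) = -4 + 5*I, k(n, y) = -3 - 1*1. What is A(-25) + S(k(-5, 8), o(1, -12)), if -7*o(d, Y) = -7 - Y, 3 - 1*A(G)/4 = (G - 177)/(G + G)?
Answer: -2053/175 ≈ -11.731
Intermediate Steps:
k(n, y) = -4 (k(n, y) = -3 - 1 = -4)
A(G) = 12 - 2*(-177 + G)/G (A(G) = 12 - 4*(G - 177)/(G + G) = 12 - 4*(-177 + G)/(2*G) = 12 - 4*(-177 + G)*1/(2*G) = 12 - 2*(-177 + G)/G)
o(d, Y) = 1 + Y/7 (o(d, Y) = -(-7 - Y)/7 = 1 + Y/7)
A(-25) + S(k(-5, 8), o(1, -12)) = (10 + 354/(-25)) + (-4 + 5*(1 + (1/7)*(-12))) = (10 + 354*(-1/25)) + (-4 + 5*(1 - 12/7)) = (10 - 354/25) + (-4 + 5*(-5/7)) = -104/25 + (-4 - 25/7) = -104/25 - 53/7 = -2053/175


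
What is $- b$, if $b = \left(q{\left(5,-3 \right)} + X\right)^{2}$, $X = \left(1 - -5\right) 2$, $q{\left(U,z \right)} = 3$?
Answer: $-225$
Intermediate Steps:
$X = 12$ ($X = \left(1 + 5\right) 2 = 6 \cdot 2 = 12$)
$b = 225$ ($b = \left(3 + 12\right)^{2} = 15^{2} = 225$)
$- b = \left(-1\right) 225 = -225$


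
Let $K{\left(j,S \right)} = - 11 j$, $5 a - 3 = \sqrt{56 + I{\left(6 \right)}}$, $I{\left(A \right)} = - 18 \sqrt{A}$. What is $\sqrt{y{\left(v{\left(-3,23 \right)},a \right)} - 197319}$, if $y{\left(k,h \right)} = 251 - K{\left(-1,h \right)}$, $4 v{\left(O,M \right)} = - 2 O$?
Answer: $i \sqrt{197079} \approx 443.94 i$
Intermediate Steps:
$v{\left(O,M \right)} = - \frac{O}{2}$ ($v{\left(O,M \right)} = \frac{\left(-2\right) O}{4} = - \frac{O}{2}$)
$a = \frac{3}{5} + \frac{\sqrt{56 - 18 \sqrt{6}}}{5} \approx 1.2902$
$y{\left(k,h \right)} = 240$ ($y{\left(k,h \right)} = 251 - \left(-11\right) \left(-1\right) = 251 - 11 = 240$)
$\sqrt{y{\left(v{\left(-3,23 \right)},a \right)} - 197319} = \sqrt{240 - 197319} = \sqrt{-197079} = i \sqrt{197079}$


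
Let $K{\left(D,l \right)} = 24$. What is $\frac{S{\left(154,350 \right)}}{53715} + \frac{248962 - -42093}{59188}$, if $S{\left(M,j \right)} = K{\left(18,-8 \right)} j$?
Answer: $\frac{1075413235}{211952228} \approx 5.0738$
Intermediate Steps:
$S{\left(M,j \right)} = 24 j$
$\frac{S{\left(154,350 \right)}}{53715} + \frac{248962 - -42093}{59188} = \frac{24 \cdot 350}{53715} + \frac{248962 - -42093}{59188} = 8400 \cdot \frac{1}{53715} + \left(248962 + 42093\right) \frac{1}{59188} = \frac{560}{3581} + 291055 \cdot \frac{1}{59188} = \frac{560}{3581} + \frac{291055}{59188} = \frac{1075413235}{211952228}$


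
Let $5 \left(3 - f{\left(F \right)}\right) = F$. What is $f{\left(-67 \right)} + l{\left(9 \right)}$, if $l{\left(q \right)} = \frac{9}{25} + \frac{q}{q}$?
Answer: $\frac{444}{25} \approx 17.76$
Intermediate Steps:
$f{\left(F \right)} = 3 - \frac{F}{5}$
$l{\left(q \right)} = \frac{34}{25}$ ($l{\left(q \right)} = 9 \cdot \frac{1}{25} + 1 = \frac{9}{25} + 1 = \frac{34}{25}$)
$f{\left(-67 \right)} + l{\left(9 \right)} = \left(3 - - \frac{67}{5}\right) + \frac{34}{25} = \left(3 + \frac{67}{5}\right) + \frac{34}{25} = \frac{82}{5} + \frac{34}{25} = \frac{444}{25}$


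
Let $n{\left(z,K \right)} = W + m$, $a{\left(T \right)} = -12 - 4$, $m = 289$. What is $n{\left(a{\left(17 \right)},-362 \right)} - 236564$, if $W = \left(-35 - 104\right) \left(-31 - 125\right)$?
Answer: $-214591$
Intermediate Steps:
$a{\left(T \right)} = -16$ ($a{\left(T \right)} = -12 - 4 = -16$)
$W = 21684$ ($W = \left(-139\right) \left(-156\right) = 21684$)
$n{\left(z,K \right)} = 21973$ ($n{\left(z,K \right)} = 21684 + 289 = 21973$)
$n{\left(a{\left(17 \right)},-362 \right)} - 236564 = 21973 - 236564 = -214591$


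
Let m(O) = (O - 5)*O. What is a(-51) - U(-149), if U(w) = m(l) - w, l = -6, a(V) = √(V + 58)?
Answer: -215 + √7 ≈ -212.35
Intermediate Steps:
a(V) = √(58 + V)
m(O) = O*(-5 + O) (m(O) = (-5 + O)*O = O*(-5 + O))
U(w) = 66 - w (U(w) = -6*(-5 - 6) - w = -6*(-11) - w = 66 - w)
a(-51) - U(-149) = √(58 - 51) - (66 - 1*(-149)) = √7 - (66 + 149) = √7 - 1*215 = √7 - 215 = -215 + √7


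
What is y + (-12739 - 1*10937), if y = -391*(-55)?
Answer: -2171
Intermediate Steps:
y = 21505
y + (-12739 - 1*10937) = 21505 + (-12739 - 1*10937) = 21505 + (-12739 - 10937) = 21505 - 23676 = -2171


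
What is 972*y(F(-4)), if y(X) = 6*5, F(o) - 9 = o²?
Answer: 29160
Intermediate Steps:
F(o) = 9 + o²
y(X) = 30
972*y(F(-4)) = 972*30 = 29160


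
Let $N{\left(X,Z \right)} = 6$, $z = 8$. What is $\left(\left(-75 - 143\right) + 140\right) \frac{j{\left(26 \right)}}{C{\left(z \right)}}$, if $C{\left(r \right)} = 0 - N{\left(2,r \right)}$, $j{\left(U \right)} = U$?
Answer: $338$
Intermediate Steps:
$C{\left(r \right)} = -6$ ($C{\left(r \right)} = 0 - 6 = -6$)
$\left(\left(-75 - 143\right) + 140\right) \frac{j{\left(26 \right)}}{C{\left(z \right)}} = \left(\left(-75 - 143\right) + 140\right) \frac{26}{-6} = \left(-218 + 140\right) 26 \left(- \frac{1}{6}\right) = \left(-78\right) \left(- \frac{13}{3}\right) = 338$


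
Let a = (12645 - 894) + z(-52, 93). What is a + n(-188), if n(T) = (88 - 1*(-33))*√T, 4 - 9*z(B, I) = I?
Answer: 105670/9 + 242*I*√47 ≈ 11741.0 + 1659.1*I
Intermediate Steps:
z(B, I) = 4/9 - I/9
n(T) = 121*√T (n(T) = (88 + 33)*√T = 121*√T)
a = 105670/9 (a = (12645 - 894) + (4/9 - ⅑*93) = 11751 + (4/9 - 31/3) = 11751 - 89/9 = 105670/9 ≈ 11741.)
a + n(-188) = 105670/9 + 121*√(-188) = 105670/9 + 121*(2*I*√47) = 105670/9 + 242*I*√47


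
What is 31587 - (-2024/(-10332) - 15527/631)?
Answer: 51522585406/1629873 ≈ 31611.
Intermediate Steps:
31587 - (-2024/(-10332) - 15527/631) = 31587 - (-2024*(-1/10332) - 15527*1/631) = 31587 - (506/2583 - 15527/631) = 31587 - 1*(-39786955/1629873) = 31587 + 39786955/1629873 = 51522585406/1629873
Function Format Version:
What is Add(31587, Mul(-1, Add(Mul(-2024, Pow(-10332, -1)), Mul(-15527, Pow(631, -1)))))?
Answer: Rational(51522585406, 1629873) ≈ 31611.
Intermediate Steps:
Add(31587, Mul(-1, Add(Mul(-2024, Pow(-10332, -1)), Mul(-15527, Pow(631, -1))))) = Add(31587, Mul(-1, Add(Mul(-2024, Rational(-1, 10332)), Mul(-15527, Rational(1, 631))))) = Add(31587, Mul(-1, Add(Rational(506, 2583), Rational(-15527, 631)))) = Add(31587, Mul(-1, Rational(-39786955, 1629873))) = Add(31587, Rational(39786955, 1629873)) = Rational(51522585406, 1629873)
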